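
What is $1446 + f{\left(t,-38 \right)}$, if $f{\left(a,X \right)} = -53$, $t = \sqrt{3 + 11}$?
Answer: $1393$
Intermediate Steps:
$t = \sqrt{14} \approx 3.7417$
$1446 + f{\left(t,-38 \right)} = 1446 - 53 = 1393$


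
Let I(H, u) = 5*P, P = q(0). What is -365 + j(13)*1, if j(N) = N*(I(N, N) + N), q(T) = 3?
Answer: -1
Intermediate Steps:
P = 3
I(H, u) = 15 (I(H, u) = 5*3 = 15)
j(N) = N*(15 + N)
-365 + j(13)*1 = -365 + (13*(15 + 13))*1 = -365 + (13*28)*1 = -365 + 364*1 = -365 + 364 = -1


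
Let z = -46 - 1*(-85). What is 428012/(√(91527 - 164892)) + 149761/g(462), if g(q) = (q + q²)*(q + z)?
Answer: 149761/107166906 - 428012*I*√73365/73365 ≈ 0.0013975 - 1580.2*I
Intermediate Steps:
z = 39 (z = -46 + 85 = 39)
g(q) = (39 + q)*(q + q²) (g(q) = (q + q²)*(q + 39) = (q + q²)*(39 + q) = (39 + q)*(q + q²))
428012/(√(91527 - 164892)) + 149761/g(462) = 428012/(√(91527 - 164892)) + 149761/((462*(39 + 462² + 40*462))) = 428012/(√(-73365)) + 149761/((462*(39 + 213444 + 18480))) = 428012/((I*√73365)) + 149761/((462*231963)) = 428012*(-I*√73365/73365) + 149761/107166906 = -428012*I*√73365/73365 + 149761*(1/107166906) = -428012*I*√73365/73365 + 149761/107166906 = 149761/107166906 - 428012*I*√73365/73365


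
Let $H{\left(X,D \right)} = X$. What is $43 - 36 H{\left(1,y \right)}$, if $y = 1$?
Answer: $7$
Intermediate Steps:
$43 - 36 H{\left(1,y \right)} = 43 - 36 = 7$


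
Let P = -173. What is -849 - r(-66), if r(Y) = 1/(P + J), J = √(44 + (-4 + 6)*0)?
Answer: -25372192/29885 + 2*√11/29885 ≈ -848.99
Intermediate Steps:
J = 2*√11 (J = √(44 + 2*0) = √(44 + 0) = √44 = 2*√11 ≈ 6.6332)
r(Y) = 1/(-173 + 2*√11)
-849 - r(-66) = -849 - (-173/29885 - 2*√11/29885) = -849 + (173/29885 + 2*√11/29885) = -25372192/29885 + 2*√11/29885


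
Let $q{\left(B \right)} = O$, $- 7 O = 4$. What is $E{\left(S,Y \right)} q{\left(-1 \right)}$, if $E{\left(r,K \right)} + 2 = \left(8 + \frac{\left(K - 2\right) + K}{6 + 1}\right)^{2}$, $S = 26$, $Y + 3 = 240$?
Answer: $- \frac{1114744}{343} \approx -3250.0$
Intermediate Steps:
$Y = 237$ ($Y = -3 + 240 = 237$)
$O = - \frac{4}{7}$ ($O = \left(- \frac{1}{7}\right) 4 = - \frac{4}{7} \approx -0.57143$)
$q{\left(B \right)} = - \frac{4}{7}$
$E{\left(r,K \right)} = -2 + \left(\frac{54}{7} + \frac{2 K}{7}\right)^{2}$ ($E{\left(r,K \right)} = -2 + \left(8 + \frac{\left(K - 2\right) + K}{6 + 1}\right)^{2} = -2 + \left(8 + \frac{\left(K - 2\right) + K}{7}\right)^{2} = -2 + \left(8 + \left(\left(-2 + K\right) + K\right) \frac{1}{7}\right)^{2} = -2 + \left(8 + \left(-2 + 2 K\right) \frac{1}{7}\right)^{2} = -2 + \left(8 + \left(- \frac{2}{7} + \frac{2 K}{7}\right)\right)^{2} = -2 + \left(\frac{54}{7} + \frac{2 K}{7}\right)^{2}$)
$E{\left(S,Y \right)} q{\left(-1 \right)} = \left(-2 + \frac{4 \left(27 + 237\right)^{2}}{49}\right) \left(- \frac{4}{7}\right) = \left(-2 + \frac{4 \cdot 264^{2}}{49}\right) \left(- \frac{4}{7}\right) = \left(-2 + \frac{4}{49} \cdot 69696\right) \left(- \frac{4}{7}\right) = \left(-2 + \frac{278784}{49}\right) \left(- \frac{4}{7}\right) = \frac{278686}{49} \left(- \frac{4}{7}\right) = - \frac{1114744}{343}$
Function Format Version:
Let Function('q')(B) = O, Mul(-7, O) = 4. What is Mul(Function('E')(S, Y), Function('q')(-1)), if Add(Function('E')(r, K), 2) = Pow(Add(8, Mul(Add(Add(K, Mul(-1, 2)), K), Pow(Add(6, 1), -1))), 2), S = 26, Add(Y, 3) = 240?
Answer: Rational(-1114744, 343) ≈ -3250.0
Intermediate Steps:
Y = 237 (Y = Add(-3, 240) = 237)
O = Rational(-4, 7) (O = Mul(Rational(-1, 7), 4) = Rational(-4, 7) ≈ -0.57143)
Function('q')(B) = Rational(-4, 7)
Function('E')(r, K) = Add(-2, Pow(Add(Rational(54, 7), Mul(Rational(2, 7), K)), 2)) (Function('E')(r, K) = Add(-2, Pow(Add(8, Mul(Add(Add(K, Mul(-1, 2)), K), Pow(Add(6, 1), -1))), 2)) = Add(-2, Pow(Add(8, Mul(Add(Add(K, -2), K), Pow(7, -1))), 2)) = Add(-2, Pow(Add(8, Mul(Add(Add(-2, K), K), Rational(1, 7))), 2)) = Add(-2, Pow(Add(8, Mul(Add(-2, Mul(2, K)), Rational(1, 7))), 2)) = Add(-2, Pow(Add(8, Add(Rational(-2, 7), Mul(Rational(2, 7), K))), 2)) = Add(-2, Pow(Add(Rational(54, 7), Mul(Rational(2, 7), K)), 2)))
Mul(Function('E')(S, Y), Function('q')(-1)) = Mul(Add(-2, Mul(Rational(4, 49), Pow(Add(27, 237), 2))), Rational(-4, 7)) = Mul(Add(-2, Mul(Rational(4, 49), Pow(264, 2))), Rational(-4, 7)) = Mul(Add(-2, Mul(Rational(4, 49), 69696)), Rational(-4, 7)) = Mul(Add(-2, Rational(278784, 49)), Rational(-4, 7)) = Mul(Rational(278686, 49), Rational(-4, 7)) = Rational(-1114744, 343)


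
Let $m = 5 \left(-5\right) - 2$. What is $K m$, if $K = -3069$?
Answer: $82863$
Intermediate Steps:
$m = -27$ ($m = -25 - 2 = -27$)
$K m = \left(-3069\right) \left(-27\right) = 82863$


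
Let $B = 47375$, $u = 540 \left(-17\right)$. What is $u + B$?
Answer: $38195$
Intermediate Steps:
$u = -9180$
$u + B = -9180 + 47375 = 38195$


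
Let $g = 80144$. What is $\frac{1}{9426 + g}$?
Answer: $\frac{1}{89570} \approx 1.1164 \cdot 10^{-5}$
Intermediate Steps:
$\frac{1}{9426 + g} = \frac{1}{9426 + 80144} = \frac{1}{89570}$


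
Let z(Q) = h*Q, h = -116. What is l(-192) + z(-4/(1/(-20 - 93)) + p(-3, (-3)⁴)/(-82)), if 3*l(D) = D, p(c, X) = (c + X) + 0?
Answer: -2147812/41 ≈ -52386.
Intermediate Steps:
p(c, X) = X + c (p(c, X) = (X + c) + 0 = X + c)
l(D) = D/3
z(Q) = -116*Q
l(-192) + z(-4/(1/(-20 - 93)) + p(-3, (-3)⁴)/(-82)) = (⅓)*(-192) - 116*(-4/(1/(-20 - 93)) + ((-3)⁴ - 3)/(-82)) = -64 - 116*(-4/(1/(-113)) + (81 - 3)*(-1/82)) = -64 - 116*(-4/(-1/113) + 78*(-1/82)) = -64 - 116*(-4*(-113) - 39/41) = -64 - 116*(452 - 39/41) = -64 - 116*18493/41 = -64 - 2145188/41 = -2147812/41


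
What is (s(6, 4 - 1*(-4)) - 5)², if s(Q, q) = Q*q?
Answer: 1849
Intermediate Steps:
(s(6, 4 - 1*(-4)) - 5)² = (6*(4 - 1*(-4)) - 5)² = (6*(4 + 4) - 5)² = (6*8 - 5)² = (48 - 5)² = 43² = 1849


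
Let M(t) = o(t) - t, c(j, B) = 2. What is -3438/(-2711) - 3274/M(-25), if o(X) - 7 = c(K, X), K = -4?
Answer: -4379461/46087 ≈ -95.026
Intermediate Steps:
o(X) = 9 (o(X) = 7 + 2 = 9)
M(t) = 9 - t
-3438/(-2711) - 3274/M(-25) = -3438/(-2711) - 3274/(9 - 1*(-25)) = -3438*(-1/2711) - 3274/(9 + 25) = 3438/2711 - 3274/34 = 3438/2711 - 3274*1/34 = 3438/2711 - 1637/17 = -4379461/46087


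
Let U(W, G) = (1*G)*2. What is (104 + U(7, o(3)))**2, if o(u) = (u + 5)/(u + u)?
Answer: 102400/9 ≈ 11378.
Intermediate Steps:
o(u) = (5 + u)/(2*u) (o(u) = (5 + u)/((2*u)) = (5 + u)*(1/(2*u)) = (5 + u)/(2*u))
U(W, G) = 2*G (U(W, G) = G*2 = 2*G)
(104 + U(7, o(3)))**2 = (104 + 2*((1/2)*(5 + 3)/3))**2 = (104 + 2*((1/2)*(1/3)*8))**2 = (104 + 2*(4/3))**2 = (104 + 8/3)**2 = (320/3)**2 = 102400/9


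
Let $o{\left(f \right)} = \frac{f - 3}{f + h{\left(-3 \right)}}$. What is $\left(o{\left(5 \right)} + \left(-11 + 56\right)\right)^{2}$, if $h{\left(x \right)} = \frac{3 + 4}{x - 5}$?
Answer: $\frac{2253001}{1089} \approx 2068.9$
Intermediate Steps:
$h{\left(x \right)} = \frac{7}{-5 + x}$
$o{\left(f \right)} = \frac{-3 + f}{- \frac{7}{8} + f}$ ($o{\left(f \right)} = \frac{f - 3}{f + \frac{7}{-5 - 3}} = \frac{-3 + f}{f + \frac{7}{-8}} = \frac{-3 + f}{f + 7 \left(- \frac{1}{8}\right)} = \frac{-3 + f}{f - \frac{7}{8}} = \frac{-3 + f}{- \frac{7}{8} + f}$)
$\left(o{\left(5 \right)} + \left(-11 + 56\right)\right)^{2} = \left(\frac{8 \left(-3 + 5\right)}{-7 + 8 \cdot 5} + \left(-11 + 56\right)\right)^{2} = \left(8 \frac{1}{-7 + 40} \cdot 2 + 45\right)^{2} = \left(8 \cdot \frac{1}{33} \cdot 2 + 45\right)^{2} = \left(\frac{16}{33} + 45\right)^{2} = \left(\frac{1501}{33}\right)^{2} = \frac{2253001}{1089}$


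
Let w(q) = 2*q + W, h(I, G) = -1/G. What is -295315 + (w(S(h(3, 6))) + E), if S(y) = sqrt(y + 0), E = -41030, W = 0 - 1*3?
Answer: -336348 + I*sqrt(6)/3 ≈ -3.3635e+5 + 0.8165*I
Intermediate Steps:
W = -3 (W = 0 - 3 = -3)
S(y) = sqrt(y)
w(q) = -3 + 2*q (w(q) = 2*q - 3 = -3 + 2*q)
-295315 + (w(S(h(3, 6))) + E) = -295315 + ((-3 + 2*sqrt(-1/6)) - 41030) = -295315 + ((-3 + 2*(I*sqrt(6)/6)) - 41030) = -295315 + ((-3 + I*sqrt(6)/3) - 41030) = -295315 + (-41033 + I*sqrt(6)/3) = -336348 + I*sqrt(6)/3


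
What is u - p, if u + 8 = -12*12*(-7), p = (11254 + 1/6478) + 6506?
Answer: -108571281/6478 ≈ -16760.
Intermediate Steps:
p = 115049281/6478 (p = (11254 + 1/6478) + 6506 = 72903413/6478 + 6506 = 115049281/6478 ≈ 17760.)
u = 1000 (u = -8 - 12*12*(-7) = -8 - 144*(-7) = -8 + 1008 = 1000)
u - p = 1000 - 1*115049281/6478 = 1000 - 115049281/6478 = -108571281/6478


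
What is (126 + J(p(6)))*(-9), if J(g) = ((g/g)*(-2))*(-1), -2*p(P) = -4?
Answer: -1152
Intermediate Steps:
p(P) = 2 (p(P) = -½*(-4) = 2)
J(g) = 2 (J(g) = (1*(-2))*(-1) = -2*(-1) = 2)
(126 + J(p(6)))*(-9) = (126 + 2)*(-9) = 128*(-9) = -1152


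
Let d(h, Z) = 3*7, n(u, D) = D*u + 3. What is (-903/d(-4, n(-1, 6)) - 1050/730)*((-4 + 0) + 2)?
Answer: 6488/73 ≈ 88.877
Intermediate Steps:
n(u, D) = 3 + D*u
d(h, Z) = 21
(-903/d(-4, n(-1, 6)) - 1050/730)*((-4 + 0) + 2) = (-903/21 - 1050/730)*((-4 + 0) + 2) = (-903*1/21 - 1050*1/730)*(-4 + 2) = (-43 - 105/73)*(-2) = -3244/73*(-2) = 6488/73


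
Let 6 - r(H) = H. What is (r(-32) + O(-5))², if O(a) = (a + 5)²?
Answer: 1444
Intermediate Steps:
O(a) = (5 + a)²
r(H) = 6 - H
(r(-32) + O(-5))² = ((6 - 1*(-32)) + (5 - 5)²)² = ((6 + 32) + 0²)² = (38 + 0)² = 38² = 1444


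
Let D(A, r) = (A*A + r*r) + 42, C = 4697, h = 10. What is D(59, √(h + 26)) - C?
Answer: -1138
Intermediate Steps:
D(A, r) = 42 + A² + r² (D(A, r) = (A² + r²) + 42 = 42 + A² + r²)
D(59, √(h + 26)) - C = (42 + 59² + (√(10 + 26))²) - 1*4697 = (42 + 3481 + (√36)²) - 4697 = (42 + 3481 + 6²) - 4697 = (42 + 3481 + 36) - 4697 = 3559 - 4697 = -1138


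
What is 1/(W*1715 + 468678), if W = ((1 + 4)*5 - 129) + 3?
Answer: 1/295463 ≈ 3.3845e-6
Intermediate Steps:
W = -101 (W = (5*5 - 129) + 3 = (25 - 129) + 3 = -104 + 3 = -101)
1/(W*1715 + 468678) = 1/(-101*1715 + 468678) = 1/(-173215 + 468678) = 1/295463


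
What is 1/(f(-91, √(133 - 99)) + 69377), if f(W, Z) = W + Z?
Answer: 34643/2400274881 - √34/4800549762 ≈ 1.4432e-5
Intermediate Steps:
1/(f(-91, √(133 - 99)) + 69377) = 1/((-91 + √(133 - 99)) + 69377) = 1/((-91 + √34) + 69377) = 1/(69286 + √34)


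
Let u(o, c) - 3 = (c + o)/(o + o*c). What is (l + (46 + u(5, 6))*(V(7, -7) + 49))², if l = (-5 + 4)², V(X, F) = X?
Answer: 190798969/25 ≈ 7.6320e+6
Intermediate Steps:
u(o, c) = 3 + (c + o)/(o + c*o) (u(o, c) = 3 + (c + o)/(o + o*c) = 3 + (c + o)/(o + c*o))
l = 1 (l = (-1)² = 1)
(l + (46 + u(5, 6))*(V(7, -7) + 49))² = (1 + (46 + (6 + 4*5 + 3*6*5)/(5*(1 + 6)))*(7 + 49))² = (1 + (46 + (⅕)*(6 + 20 + 90)/7)*56)² = (1 + (46 + (⅕)*(⅐)*116)*56)² = (1 + (46 + 116/35)*56)² = (1 + (1726/35)*56)² = (1 + 13808/5)² = (13813/5)² = 190798969/25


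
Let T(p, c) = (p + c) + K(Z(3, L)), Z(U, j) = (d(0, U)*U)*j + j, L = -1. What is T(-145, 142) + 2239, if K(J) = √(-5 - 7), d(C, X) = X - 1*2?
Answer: 2236 + 2*I*√3 ≈ 2236.0 + 3.4641*I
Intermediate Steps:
d(C, X) = -2 + X (d(C, X) = X - 2 = -2 + X)
Z(U, j) = j + U*j*(-2 + U) (Z(U, j) = ((-2 + U)*U)*j + j = (U*(-2 + U))*j + j = U*j*(-2 + U) + j = j + U*j*(-2 + U))
K(J) = 2*I*√3 (K(J) = √(-12) = 2*I*√3)
T(p, c) = c + p + 2*I*√3 (T(p, c) = (p + c) + 2*I*√3 = (c + p) + 2*I*√3 = c + p + 2*I*√3)
T(-145, 142) + 2239 = (142 - 145 + 2*I*√3) + 2239 = (-3 + 2*I*√3) + 2239 = 2236 + 2*I*√3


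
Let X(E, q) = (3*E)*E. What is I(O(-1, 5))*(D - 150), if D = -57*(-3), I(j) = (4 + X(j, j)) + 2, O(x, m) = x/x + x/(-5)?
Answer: 5418/25 ≈ 216.72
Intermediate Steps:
X(E, q) = 3*E²
O(x, m) = 1 - x/5 (O(x, m) = 1 + x*(-⅕) = 1 - x/5)
I(j) = 6 + 3*j² (I(j) = (4 + 3*j²) + 2 = 6 + 3*j²)
D = 171
I(O(-1, 5))*(D - 150) = (6 + 3*(1 - ⅕*(-1))²)*(171 - 150) = (6 + 3*(1 + ⅕)²)*21 = (6 + 3*(6/5)²)*21 = (6 + 3*(36/25))*21 = (6 + 108/25)*21 = (258/25)*21 = 5418/25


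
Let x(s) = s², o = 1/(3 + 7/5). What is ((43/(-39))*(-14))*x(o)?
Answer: 7525/9438 ≈ 0.79731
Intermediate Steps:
o = 5/22 (o = 1/(3 + 7*(⅕)) = 1/(3 + 7/5) = 1/(22/5) = 5/22 ≈ 0.22727)
((43/(-39))*(-14))*x(o) = ((43/(-39))*(-14))*(5/22)² = ((43*(-1/39))*(-14))*(25/484) = -43/39*(-14)*(25/484) = (602/39)*(25/484) = 7525/9438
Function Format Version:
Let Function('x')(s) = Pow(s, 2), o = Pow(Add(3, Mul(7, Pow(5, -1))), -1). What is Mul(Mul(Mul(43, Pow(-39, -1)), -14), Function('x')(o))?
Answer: Rational(7525, 9438) ≈ 0.79731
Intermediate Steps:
o = Rational(5, 22) (o = Pow(Add(3, Mul(7, Rational(1, 5))), -1) = Pow(Add(3, Rational(7, 5)), -1) = Pow(Rational(22, 5), -1) = Rational(5, 22) ≈ 0.22727)
Mul(Mul(Mul(43, Pow(-39, -1)), -14), Function('x')(o)) = Mul(Mul(Mul(43, Pow(-39, -1)), -14), Pow(Rational(5, 22), 2)) = Mul(Mul(Mul(43, Rational(-1, 39)), -14), Rational(25, 484)) = Mul(Mul(Rational(-43, 39), -14), Rational(25, 484)) = Mul(Rational(602, 39), Rational(25, 484)) = Rational(7525, 9438)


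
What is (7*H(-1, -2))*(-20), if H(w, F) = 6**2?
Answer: -5040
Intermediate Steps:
H(w, F) = 36
(7*H(-1, -2))*(-20) = (7*36)*(-20) = 252*(-20) = -5040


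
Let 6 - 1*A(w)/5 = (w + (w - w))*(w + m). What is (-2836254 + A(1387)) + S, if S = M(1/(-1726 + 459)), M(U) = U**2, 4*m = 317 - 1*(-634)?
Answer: -90563118973225/6421156 ≈ -1.4104e+7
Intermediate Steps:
m = 951/4 (m = (317 - 1*(-634))/4 = (317 + 634)/4 = (1/4)*951 = 951/4 ≈ 237.75)
A(w) = 30 - 5*w*(951/4 + w) (A(w) = 30 - 5*(w + (w - w))*(w + 951/4) = 30 - 5*(w + 0)*(951/4 + w) = 30 - 5*w*(951/4 + w))
S = 1/1605289 (S = (1/(-1726 + 459))**2 = (1/(-1267))**2 = (-1/1267)**2 = 1/1605289 ≈ 6.2294e-7)
(-2836254 + A(1387)) + S = (-2836254 + (30 - 5*1387**2 - 4755/4*1387)) + 1/1605289 = (-2836254 + (30 - 5*1923769 - 6595185/4)) + 1/1605289 = (-2836254 + (30 - 9618845 - 6595185/4)) + 1/1605289 = (-2836254 - 45070445/4) + 1/1605289 = -56415461/4 + 1/1605289 = -90563118973225/6421156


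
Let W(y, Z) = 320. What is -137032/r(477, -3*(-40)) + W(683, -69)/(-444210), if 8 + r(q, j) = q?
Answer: -12978920/44421 ≈ -292.18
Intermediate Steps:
r(q, j) = -8 + q
-137032/r(477, -3*(-40)) + W(683, -69)/(-444210) = -137032/(-8 + 477) + 320/(-444210) = -137032/469 + 320*(-1/444210) = -137032*1/469 - 32/44421 = -19576/67 - 32/44421 = -12978920/44421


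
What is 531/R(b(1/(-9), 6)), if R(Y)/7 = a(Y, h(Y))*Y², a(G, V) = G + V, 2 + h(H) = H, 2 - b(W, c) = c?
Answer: -531/1120 ≈ -0.47411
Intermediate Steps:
b(W, c) = 2 - c
h(H) = -2 + H
R(Y) = 7*Y²*(-2 + 2*Y) (R(Y) = 7*((Y + (-2 + Y))*Y²) = 7*((-2 + 2*Y)*Y²) = 7*(Y²*(-2 + 2*Y)) = 7*Y²*(-2 + 2*Y))
531/R(b(1/(-9), 6)) = 531/((14*(2 - 1*6)²*(-1 + (2 - 1*6)))) = 531/((14*(2 - 6)²*(-1 + (2 - 6)))) = 531/((14*(-4)²*(-1 - 4))) = 531/((14*16*(-5))) = 531/(-1120) = 531*(-1/1120) = -531/1120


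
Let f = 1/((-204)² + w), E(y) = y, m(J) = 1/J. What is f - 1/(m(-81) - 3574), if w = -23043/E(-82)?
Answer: 60403709/198915198945 ≈ 0.00030367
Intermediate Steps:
m(J) = 1/J
w = 23043/82 (w = -23043/(-82) = -23043*(-1/82) = 23043/82 ≈ 281.01)
f = 82/3435555 (f = 1/((-204)² + 23043/82) = 1/(41616 + 23043/82) = 1/(3435555/82) = 82/3435555 ≈ 2.3868e-5)
f - 1/(m(-81) - 3574) = 82/3435555 - 1/(1/(-81) - 3574) = 82/3435555 - 1/(-1/81 - 3574) = 82/3435555 - 1/(-289495/81) = 82/3435555 - 1*(-81/289495) = 82/3435555 + 81/289495 = 60403709/198915198945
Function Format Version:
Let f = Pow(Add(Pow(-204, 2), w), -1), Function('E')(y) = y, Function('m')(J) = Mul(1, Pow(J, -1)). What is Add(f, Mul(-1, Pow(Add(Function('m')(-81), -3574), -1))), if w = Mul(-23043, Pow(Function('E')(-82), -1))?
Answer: Rational(60403709, 198915198945) ≈ 0.00030367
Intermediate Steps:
Function('m')(J) = Pow(J, -1)
w = Rational(23043, 82) (w = Mul(-23043, Pow(-82, -1)) = Mul(-23043, Rational(-1, 82)) = Rational(23043, 82) ≈ 281.01)
f = Rational(82, 3435555) (f = Pow(Add(Pow(-204, 2), Rational(23043, 82)), -1) = Pow(Add(41616, Rational(23043, 82)), -1) = Pow(Rational(3435555, 82), -1) = Rational(82, 3435555) ≈ 2.3868e-5)
Add(f, Mul(-1, Pow(Add(Function('m')(-81), -3574), -1))) = Add(Rational(82, 3435555), Mul(-1, Pow(Add(Pow(-81, -1), -3574), -1))) = Add(Rational(82, 3435555), Mul(-1, Pow(Add(Rational(-1, 81), -3574), -1))) = Add(Rational(82, 3435555), Mul(-1, Pow(Rational(-289495, 81), -1))) = Add(Rational(82, 3435555), Mul(-1, Rational(-81, 289495))) = Add(Rational(82, 3435555), Rational(81, 289495)) = Rational(60403709, 198915198945)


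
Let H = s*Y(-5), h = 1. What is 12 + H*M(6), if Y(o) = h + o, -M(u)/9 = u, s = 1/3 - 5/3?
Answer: -276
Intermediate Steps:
s = -4/3 (s = 1*(1/3) - 5*1/3 = 1/3 - 5/3 = -4/3 ≈ -1.3333)
M(u) = -9*u
Y(o) = 1 + o
H = 16/3 (H = -4*(1 - 5)/3 = -4/3*(-4) = 16/3 ≈ 5.3333)
12 + H*M(6) = 12 + 16*(-9*6)/3 = 12 + (16/3)*(-54) = 12 - 288 = -276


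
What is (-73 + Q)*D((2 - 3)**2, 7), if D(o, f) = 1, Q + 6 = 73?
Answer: -6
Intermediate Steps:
Q = 67 (Q = -6 + 73 = 67)
(-73 + Q)*D((2 - 3)**2, 7) = (-73 + 67)*1 = -6*1 = -6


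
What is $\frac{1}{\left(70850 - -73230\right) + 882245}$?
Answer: $\frac{1}{1026325} \approx 9.7435 \cdot 10^{-7}$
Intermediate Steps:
$\frac{1}{\left(70850 - -73230\right) + 882245} = \frac{1}{\left(70850 + 73230\right) + 882245} = \frac{1}{144080 + 882245} = \frac{1}{1026325}$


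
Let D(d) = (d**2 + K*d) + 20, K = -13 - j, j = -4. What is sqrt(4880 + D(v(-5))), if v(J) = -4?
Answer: 2*sqrt(1238) ≈ 70.370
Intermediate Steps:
K = -9 (K = -13 - 1*(-4) = -13 + 4 = -9)
D(d) = 20 + d**2 - 9*d (D(d) = (d**2 - 9*d) + 20 = 20 + d**2 - 9*d)
sqrt(4880 + D(v(-5))) = sqrt(4880 + (20 + (-4)**2 - 9*(-4))) = sqrt(4880 + (20 + 16 + 36)) = sqrt(4880 + 72) = sqrt(4952) = 2*sqrt(1238)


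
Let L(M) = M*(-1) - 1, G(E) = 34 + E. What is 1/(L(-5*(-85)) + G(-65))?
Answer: -1/457 ≈ -0.0021882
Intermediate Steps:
L(M) = -1 - M (L(M) = -M - 1 = -1 - M)
1/(L(-5*(-85)) + G(-65)) = 1/((-1 - (-5)*(-85)) + (34 - 65)) = 1/((-1 - 1*425) - 31) = 1/((-1 - 425) - 31) = 1/(-426 - 31) = 1/(-457) = -1/457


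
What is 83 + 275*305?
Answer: 83958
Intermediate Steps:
83 + 275*305 = 83 + 83875 = 83958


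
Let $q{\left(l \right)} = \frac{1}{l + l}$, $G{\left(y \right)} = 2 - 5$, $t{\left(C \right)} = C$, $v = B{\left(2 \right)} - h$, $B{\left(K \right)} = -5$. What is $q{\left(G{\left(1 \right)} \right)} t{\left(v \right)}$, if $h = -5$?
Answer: $0$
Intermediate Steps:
$v = 0$ ($v = -5 - -5 = -5 + 5 = 0$)
$G{\left(y \right)} = -3$ ($G{\left(y \right)} = 2 - 5 = -3$)
$q{\left(l \right)} = \frac{1}{2 l}$
$q{\left(G{\left(1 \right)} \right)} t{\left(v \right)} = \frac{1}{2 \left(-3\right)} 0 = \frac{1}{2} \left(- \frac{1}{3}\right) 0 = \left(- \frac{1}{6}\right) 0 = 0$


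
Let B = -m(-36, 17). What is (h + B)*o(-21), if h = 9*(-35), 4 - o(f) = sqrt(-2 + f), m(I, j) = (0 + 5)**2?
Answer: -1360 + 340*I*sqrt(23) ≈ -1360.0 + 1630.6*I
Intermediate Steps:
m(I, j) = 25 (m(I, j) = 5**2 = 25)
o(f) = 4 - sqrt(-2 + f)
h = -315
B = -25 (B = -1*25 = -25)
(h + B)*o(-21) = (-315 - 25)*(4 - sqrt(-2 - 21)) = -340*(4 - sqrt(-23)) = -340*(4 - I*sqrt(23)) = -1360 + 340*I*sqrt(23)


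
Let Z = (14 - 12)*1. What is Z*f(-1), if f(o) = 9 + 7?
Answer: 32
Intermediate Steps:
Z = 2 (Z = 2*1 = 2)
f(o) = 16
Z*f(-1) = 2*16 = 32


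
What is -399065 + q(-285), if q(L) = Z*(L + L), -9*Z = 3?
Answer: -398875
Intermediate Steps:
Z = -⅓ (Z = -⅑*3 = -⅓ ≈ -0.33333)
q(L) = -2*L/3 (q(L) = -(L + L)/3 = -2*L/3)
-399065 + q(-285) = -399065 - ⅔*(-285) = -399065 + 190 = -398875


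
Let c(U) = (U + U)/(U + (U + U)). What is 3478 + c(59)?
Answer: 10436/3 ≈ 3478.7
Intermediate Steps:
c(U) = ⅔ (c(U) = (2*U)/(U + 2*U) = (2*U)/((3*U)) = (2*U)*(1/(3*U)) = ⅔)
3478 + c(59) = 3478 + ⅔ = 10436/3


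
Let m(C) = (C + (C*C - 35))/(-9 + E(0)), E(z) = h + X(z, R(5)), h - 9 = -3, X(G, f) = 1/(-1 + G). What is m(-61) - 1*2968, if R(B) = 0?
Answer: -15497/4 ≈ -3874.3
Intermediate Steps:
h = 6 (h = 9 - 3 = 6)
E(z) = 6 + 1/(-1 + z)
m(C) = 35/4 - C/4 - C²/4 (m(C) = (C + (C*C - 35))/(-9 + (-5 + 6*0)/(-1 + 0)) = (C + (C² - 35))/(-9 + (-5 + 0)/(-1)) = (C + (-35 + C²))/(-9 - 1*(-5)) = (-35 + C + C²)/(-9 + 5) = (-35 + C + C²)/(-4) = (-35 + C + C²)*(-¼) = 35/4 - C/4 - C²/4)
m(-61) - 1*2968 = (35/4 - ¼*(-61) - ¼*(-61)²) - 1*2968 = (35/4 + 61/4 - ¼*3721) - 2968 = (35/4 + 61/4 - 3721/4) - 2968 = -3625/4 - 2968 = -15497/4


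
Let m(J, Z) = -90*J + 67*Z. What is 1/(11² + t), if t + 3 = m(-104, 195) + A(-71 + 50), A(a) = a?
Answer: 1/22522 ≈ 4.4401e-5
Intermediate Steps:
t = 22401 (t = -3 + ((-90*(-104) + 67*195) + (-71 + 50)) = -3 + ((9360 + 13065) - 21) = -3 + (22425 - 21) = -3 + 22404 = 22401)
1/(11² + t) = 1/(11² + 22401) = 1/(121 + 22401) = 1/22522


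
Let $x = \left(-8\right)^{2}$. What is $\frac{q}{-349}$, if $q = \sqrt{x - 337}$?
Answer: $- \frac{i \sqrt{273}}{349} \approx - 0.047343 i$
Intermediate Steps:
$x = 64$
$q = i \sqrt{273}$ ($q = \sqrt{64 - 337} = \sqrt{-273} = i \sqrt{273} \approx 16.523 i$)
$\frac{q}{-349} = \frac{i \sqrt{273}}{-349} = i \sqrt{273} \left(- \frac{1}{349}\right) = - \frac{i \sqrt{273}}{349}$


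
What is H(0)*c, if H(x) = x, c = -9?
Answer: 0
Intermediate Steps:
H(0)*c = 0*(-9) = 0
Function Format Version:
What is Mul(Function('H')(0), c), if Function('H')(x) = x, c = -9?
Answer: 0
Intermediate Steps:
Mul(Function('H')(0), c) = Mul(0, -9) = 0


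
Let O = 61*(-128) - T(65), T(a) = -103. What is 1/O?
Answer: -1/7705 ≈ -0.00012979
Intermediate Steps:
O = -7705 (O = 61*(-128) - 1*(-103) = -7808 + 103 = -7705)
1/O = 1/(-7705) = -1/7705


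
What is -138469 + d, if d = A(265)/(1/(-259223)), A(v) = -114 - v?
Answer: 98107048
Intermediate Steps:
d = 98245517 (d = (-114 - 1*265)/(1/(-259223)) = (-114 - 265)/(-1/259223) = -379*(-259223) = 98245517)
-138469 + d = -138469 + 98245517 = 98107048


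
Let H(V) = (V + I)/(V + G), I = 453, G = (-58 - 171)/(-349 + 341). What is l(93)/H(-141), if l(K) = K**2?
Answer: -2591817/832 ≈ -3115.2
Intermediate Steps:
G = 229/8 (G = -229/(-8) = -229*(-1/8) = 229/8 ≈ 28.625)
H(V) = (453 + V)/(229/8 + V) (H(V) = (V + 453)/(V + 229/8) = (453 + V)/(229/8 + V))
l(93)/H(-141) = 93**2/((8*(453 - 141)/(229 + 8*(-141)))) = 8649/((8*312/(229 - 1128))) = 8649/((8*312/(-899))) = 8649/((8*(-1/899)*312)) = 8649/(-2496/899) = 8649*(-899/2496) = -2591817/832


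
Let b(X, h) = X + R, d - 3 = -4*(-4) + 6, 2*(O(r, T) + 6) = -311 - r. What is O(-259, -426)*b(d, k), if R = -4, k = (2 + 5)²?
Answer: -672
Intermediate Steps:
O(r, T) = -323/2 - r/2 (O(r, T) = -6 + (-311 - r)/2 = -6 + (-311/2 - r/2) = -323/2 - r/2)
k = 49 (k = 7² = 49)
d = 25 (d = 3 + (-4*(-4) + 6) = 3 + (16 + 6) = 3 + 22 = 25)
b(X, h) = -4 + X (b(X, h) = X - 4 = -4 + X)
O(-259, -426)*b(d, k) = (-323/2 - ½*(-259))*(-4 + 25) = (-323/2 + 259/2)*21 = -32*21 = -672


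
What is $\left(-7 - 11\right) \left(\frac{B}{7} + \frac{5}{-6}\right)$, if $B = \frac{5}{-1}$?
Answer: $\frac{195}{7} \approx 27.857$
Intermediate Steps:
$B = -5$ ($B = 5 \left(-1\right) = -5$)
$\left(-7 - 11\right) \left(\frac{B}{7} + \frac{5}{-6}\right) = \left(-7 - 11\right) \left(- \frac{5}{7} + \frac{5}{-6}\right) = \left(-7 - 11\right) \left(\left(-5\right) \frac{1}{7} + 5 \left(- \frac{1}{6}\right)\right) = \left(-7 - 11\right) \left(- \frac{5}{7} - \frac{5}{6}\right) = \left(-18\right) \left(- \frac{65}{42}\right) = \frac{195}{7}$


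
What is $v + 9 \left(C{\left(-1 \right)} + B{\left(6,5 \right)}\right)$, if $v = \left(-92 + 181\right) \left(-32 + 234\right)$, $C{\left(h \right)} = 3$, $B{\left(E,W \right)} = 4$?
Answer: $18041$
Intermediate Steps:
$v = 17978$ ($v = 89 \cdot 202 = 17978$)
$v + 9 \left(C{\left(-1 \right)} + B{\left(6,5 \right)}\right) = 17978 + 9 \left(3 + 4\right) = 17978 + 9 \cdot 7 = 17978 + 63 = 18041$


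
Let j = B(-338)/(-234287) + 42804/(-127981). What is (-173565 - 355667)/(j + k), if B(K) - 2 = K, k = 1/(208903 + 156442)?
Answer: 5797529332766320336880/3648092968495993 ≈ 1.5892e+6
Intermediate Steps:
k = 1/365345 ≈ 2.7371e-6
B(K) = 2 + K
j = -9985419132/29984284547 (j = (2 - 338)/(-234287) + 42804/(-127981) = -336*(-1/234287) + 42804*(-1/127981) = 336/234287 - 42804/127981 = -9985419132/29984284547 ≈ -0.33302)
(-173565 - 355667)/(j + k) = (-173565 - 355667)/(-9985419132/29984284547 + 1/365345) = -529232/(-3648092968495993/10954608437823715) = -529232*(-10954608437823715/3648092968495993) = 5797529332766320336880/3648092968495993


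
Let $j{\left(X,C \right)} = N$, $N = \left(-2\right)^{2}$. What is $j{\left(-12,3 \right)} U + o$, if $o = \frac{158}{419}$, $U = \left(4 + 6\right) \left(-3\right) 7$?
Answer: $- \frac{351802}{419} \approx -839.62$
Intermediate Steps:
$N = 4$
$j{\left(X,C \right)} = 4$
$U = -210$ ($U = 10 \left(-3\right) 7 = \left(-30\right) 7 = -210$)
$o = \frac{158}{419}$ ($o = 158 \cdot \frac{1}{419} = \frac{158}{419} \approx 0.37709$)
$j{\left(-12,3 \right)} U + o = 4 \left(-210\right) + \frac{158}{419} = -840 + \frac{158}{419} = - \frac{351802}{419}$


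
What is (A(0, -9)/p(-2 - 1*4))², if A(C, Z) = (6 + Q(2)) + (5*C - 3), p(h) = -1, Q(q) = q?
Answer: 25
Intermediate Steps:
A(C, Z) = 5 + 5*C (A(C, Z) = (6 + 2) + (5*C - 3) = 8 + (-3 + 5*C) = 5 + 5*C)
(A(0, -9)/p(-2 - 1*4))² = ((5 + 5*0)/(-1))² = ((5 + 0)*(-1))² = (5*(-1))² = (-5)² = 25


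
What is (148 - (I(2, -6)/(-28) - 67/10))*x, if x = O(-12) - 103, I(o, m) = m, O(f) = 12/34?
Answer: -1887043/119 ≈ -15858.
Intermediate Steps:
O(f) = 6/17 (O(f) = 12*(1/34) = 6/17)
x = -1745/17 (x = 6/17 - 103 = -1745/17 ≈ -102.65)
(148 - (I(2, -6)/(-28) - 67/10))*x = (148 - (-6/(-28) - 67/10))*(-1745/17) = (148 - (-6*(-1/28) - 67*1/10))*(-1745/17) = (148 - (3/14 - 67/10))*(-1745/17) = (148 - 1*(-227/35))*(-1745/17) = (148 + 227/35)*(-1745/17) = (5407/35)*(-1745/17) = -1887043/119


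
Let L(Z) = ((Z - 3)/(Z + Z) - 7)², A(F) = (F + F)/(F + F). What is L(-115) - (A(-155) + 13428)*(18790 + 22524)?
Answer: -7337304905334/13225 ≈ -5.5481e+8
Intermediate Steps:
A(F) = 1 (A(F) = (2*F)/((2*F)) = (2*F)*(1/(2*F)) = 1)
L(Z) = (-7 + (-3 + Z)/(2*Z))² (L(Z) = ((-3 + Z)/((2*Z)) - 7)² = ((-3 + Z)*(1/(2*Z)) - 7)² = ((-3 + Z)/(2*Z) - 7)² = (-7 + (-3 + Z)/(2*Z))²)
L(-115) - (A(-155) + 13428)*(18790 + 22524) = (¼)*(3 + 13*(-115))²/(-115)² - (1 + 13428)*(18790 + 22524) = (¼)*(1/13225)*(3 - 1495)² - 13429*41314 = (¼)*(1/13225)*(-1492)² - 1*554805706 = (¼)*(1/13225)*2226064 - 554805706 = 556516/13225 - 554805706 = -7337304905334/13225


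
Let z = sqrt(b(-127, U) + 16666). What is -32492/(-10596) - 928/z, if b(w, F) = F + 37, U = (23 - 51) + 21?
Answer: 8123/2649 - 232*sqrt(4174)/2087 ≈ -4.1155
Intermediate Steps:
U = -7 (U = -28 + 21 = -7)
b(w, F) = 37 + F
z = 2*sqrt(4174) (z = sqrt((37 - 7) + 16666) = sqrt(30 + 16666) = sqrt(16696) = 2*sqrt(4174) ≈ 129.21)
-32492/(-10596) - 928/z = -32492/(-10596) - 928*sqrt(4174)/8348 = -32492*(-1/10596) - 232*sqrt(4174)/2087 = 8123/2649 - 232*sqrt(4174)/2087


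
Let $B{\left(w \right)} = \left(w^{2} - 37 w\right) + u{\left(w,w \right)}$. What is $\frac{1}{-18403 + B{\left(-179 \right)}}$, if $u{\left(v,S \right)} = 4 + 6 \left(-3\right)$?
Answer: $\frac{1}{20247} \approx 4.939 \cdot 10^{-5}$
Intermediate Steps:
$u{\left(v,S \right)} = -14$ ($u{\left(v,S \right)} = 4 - 18 = -14$)
$B{\left(w \right)} = -14 + w^{2} - 37 w$ ($B{\left(w \right)} = \left(w^{2} - 37 w\right) - 14 = -14 + w^{2} - 37 w$)
$\frac{1}{-18403 + B{\left(-179 \right)}} = \frac{1}{-18403 - \left(-6609 - 32041\right)} = \frac{1}{-18403 + \left(-14 + 32041 + 6623\right)} = \frac{1}{-18403 + 38650} = \frac{1}{20247}$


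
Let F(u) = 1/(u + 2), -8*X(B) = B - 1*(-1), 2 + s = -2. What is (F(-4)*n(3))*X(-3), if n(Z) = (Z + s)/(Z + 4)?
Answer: 1/56 ≈ 0.017857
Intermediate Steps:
s = -4 (s = -2 - 2 = -4)
X(B) = -⅛ - B/8 (X(B) = -(B - 1*(-1))/8 = -(B + 1)/8 = -(1 + B)/8 = -⅛ - B/8)
F(u) = 1/(2 + u)
n(Z) = (-4 + Z)/(4 + Z) (n(Z) = (Z - 4)/(Z + 4) = (-4 + Z)/(4 + Z))
(F(-4)*n(3))*X(-3) = (((-4 + 3)/(4 + 3))/(2 - 4))*(-⅛ - ⅛*(-3)) = ((-1/7)/(-2))*(-⅛ + 3/8) = -(-1)/14*(¼) = -½*(-⅐)*(¼) = (1/14)*(¼) = 1/56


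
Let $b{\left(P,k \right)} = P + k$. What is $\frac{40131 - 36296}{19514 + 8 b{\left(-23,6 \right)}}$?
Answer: $\frac{3835}{19378} \approx 0.1979$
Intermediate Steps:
$\frac{40131 - 36296}{19514 + 8 b{\left(-23,6 \right)}} = \frac{40131 - 36296}{19514 + 8 \left(-23 + 6\right)} = \frac{3835}{19514 + 8 \left(-17\right)} = \frac{3835}{19514 - 136} = \frac{3835}{19378}$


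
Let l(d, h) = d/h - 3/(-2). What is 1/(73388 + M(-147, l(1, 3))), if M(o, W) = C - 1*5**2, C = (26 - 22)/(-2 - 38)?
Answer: 10/733629 ≈ 1.3631e-5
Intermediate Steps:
l(d, h) = 3/2 + d/h (l(d, h) = d/h - 3*(-1/2) = d/h + 3/2 = 3/2 + d/h)
C = -1/10 (C = 4/(-40) = 4*(-1/40) = -1/10 ≈ -0.10000)
M(o, W) = -251/10 (M(o, W) = -1/10 - 1*5**2 = -1/10 - 1*25 = -1/10 - 25 = -251/10)
1/(73388 + M(-147, l(1, 3))) = 1/(73388 - 251/10) = 1/(733629/10) = 10/733629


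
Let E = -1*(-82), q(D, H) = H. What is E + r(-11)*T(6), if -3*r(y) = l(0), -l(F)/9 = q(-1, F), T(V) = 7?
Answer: 82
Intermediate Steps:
l(F) = -9*F
r(y) = 0 (r(y) = -(-3)*0 = -⅓*0 = 0)
E = 82
E + r(-11)*T(6) = 82 + 0*7 = 82 + 0 = 82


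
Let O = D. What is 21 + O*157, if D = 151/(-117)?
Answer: -21250/117 ≈ -181.62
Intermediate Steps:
D = -151/117 (D = 151*(-1/117) = -151/117 ≈ -1.2906)
O = -151/117 ≈ -1.2906
21 + O*157 = 21 - 151/117*157 = 21 - 23707/117 = -21250/117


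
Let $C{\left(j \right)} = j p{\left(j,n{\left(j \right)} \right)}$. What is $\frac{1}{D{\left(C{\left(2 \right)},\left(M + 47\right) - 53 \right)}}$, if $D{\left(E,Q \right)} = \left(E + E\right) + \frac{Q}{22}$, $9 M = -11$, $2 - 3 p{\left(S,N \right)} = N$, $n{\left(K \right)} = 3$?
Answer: $- \frac{198}{329} \approx -0.60182$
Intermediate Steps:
$p{\left(S,N \right)} = \frac{2}{3} - \frac{N}{3}$
$C{\left(j \right)} = - \frac{j}{3}$ ($C{\left(j \right)} = j \left(\frac{2}{3} - 1\right) = j \left(- \frac{1}{3}\right) = - \frac{j}{3}$)
$M = - \frac{11}{9}$ ($M = \frac{1}{9} \left(-11\right) = - \frac{11}{9} \approx -1.2222$)
$D{\left(E,Q \right)} = 2 E + \frac{Q}{22}$ ($D{\left(E,Q \right)} = 2 E + Q \frac{1}{22} = 2 E + \frac{Q}{22}$)
$\frac{1}{D{\left(C{\left(2 \right)},\left(M + 47\right) - 53 \right)}} = \frac{1}{2 \left(\left(- \frac{1}{3}\right) 2\right) + \frac{\left(- \frac{11}{9} + 47\right) - 53}{22}} = \frac{1}{2 \left(- \frac{2}{3}\right) + \frac{\frac{412}{9} - 53}{22}} = \frac{1}{- \frac{4}{3} + \frac{1}{22} \left(- \frac{65}{9}\right)} = \frac{1}{- \frac{4}{3} - \frac{65}{198}} = \frac{1}{- \frac{329}{198}} = - \frac{198}{329}$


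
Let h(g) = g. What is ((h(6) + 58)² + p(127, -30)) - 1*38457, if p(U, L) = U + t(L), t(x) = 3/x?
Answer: -342341/10 ≈ -34234.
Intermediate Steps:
p(U, L) = U + 3/L
((h(6) + 58)² + p(127, -30)) - 1*38457 = ((6 + 58)² + (127 + 3/(-30))) - 1*38457 = (64² + (127 + 3*(-1/30))) - 38457 = (4096 + (127 - ⅒)) - 38457 = (4096 + 1269/10) - 38457 = 42229/10 - 38457 = -342341/10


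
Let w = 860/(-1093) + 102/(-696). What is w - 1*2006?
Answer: -254455069/126788 ≈ -2006.9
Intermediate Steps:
w = -118341/126788 (w = 860*(-1/1093) + 102*(-1/696) = -860/1093 - 17/116 = -118341/126788 ≈ -0.93338)
w - 1*2006 = -118341/126788 - 1*2006 = -118341/126788 - 2006 = -254455069/126788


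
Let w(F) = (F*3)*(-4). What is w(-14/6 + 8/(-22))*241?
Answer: 85796/11 ≈ 7799.6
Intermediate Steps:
w(F) = -12*F (w(F) = (3*F)*(-4) = -12*F)
w(-14/6 + 8/(-22))*241 = -12*(-14/6 + 8/(-22))*241 = -12*(-14*⅙ + 8*(-1/22))*241 = -12*(-7/3 - 4/11)*241 = -12*(-89/33)*241 = (356/11)*241 = 85796/11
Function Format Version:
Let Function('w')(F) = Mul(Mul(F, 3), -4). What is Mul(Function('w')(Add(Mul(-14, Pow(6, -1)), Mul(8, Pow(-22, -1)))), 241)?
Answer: Rational(85796, 11) ≈ 7799.6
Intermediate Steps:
Function('w')(F) = Mul(-12, F) (Function('w')(F) = Mul(Mul(3, F), -4) = Mul(-12, F))
Mul(Function('w')(Add(Mul(-14, Pow(6, -1)), Mul(8, Pow(-22, -1)))), 241) = Mul(Mul(-12, Add(Mul(-14, Pow(6, -1)), Mul(8, Pow(-22, -1)))), 241) = Mul(Mul(-12, Add(Mul(-14, Rational(1, 6)), Mul(8, Rational(-1, 22)))), 241) = Mul(Mul(-12, Add(Rational(-7, 3), Rational(-4, 11))), 241) = Mul(Mul(-12, Rational(-89, 33)), 241) = Mul(Rational(356, 11), 241) = Rational(85796, 11)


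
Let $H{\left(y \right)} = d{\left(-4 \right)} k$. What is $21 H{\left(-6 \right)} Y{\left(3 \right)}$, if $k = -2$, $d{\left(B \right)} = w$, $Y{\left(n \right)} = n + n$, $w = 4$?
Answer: $-1008$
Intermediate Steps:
$Y{\left(n \right)} = 2 n$
$d{\left(B \right)} = 4$
$H{\left(y \right)} = -8$ ($H{\left(y \right)} = 4 \left(-2\right) = -8$)
$21 H{\left(-6 \right)} Y{\left(3 \right)} = 21 \left(-8\right) 2 \cdot 3 = \left(-168\right) 6 = -1008$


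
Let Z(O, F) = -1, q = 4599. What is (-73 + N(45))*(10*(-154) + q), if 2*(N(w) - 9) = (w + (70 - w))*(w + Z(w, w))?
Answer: 4515084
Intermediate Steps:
N(w) = -26 + 35*w (N(w) = 9 + ((w + (70 - w))*(w - 1))/2 = 9 + (70*(-1 + w))/2 = 9 + (-70 + 70*w)/2 = 9 + (-35 + 35*w) = -26 + 35*w)
(-73 + N(45))*(10*(-154) + q) = (-73 + (-26 + 35*45))*(10*(-154) + 4599) = (-73 + (-26 + 1575))*(-1540 + 4599) = (-73 + 1549)*3059 = 1476*3059 = 4515084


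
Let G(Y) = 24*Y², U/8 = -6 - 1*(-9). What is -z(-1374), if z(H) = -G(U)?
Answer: 13824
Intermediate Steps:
U = 24 (U = 8*(-6 - 1*(-9)) = 8*(-6 + 9) = 8*3 = 24)
z(H) = -13824 (z(H) = -24*24² = -24*576 = -1*13824 = -13824)
-z(-1374) = -1*(-13824) = 13824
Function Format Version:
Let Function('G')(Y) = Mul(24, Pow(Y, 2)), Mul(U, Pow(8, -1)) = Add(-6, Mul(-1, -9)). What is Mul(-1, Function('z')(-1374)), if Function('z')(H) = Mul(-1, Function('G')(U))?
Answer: 13824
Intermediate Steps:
U = 24 (U = Mul(8, Add(-6, Mul(-1, -9))) = Mul(8, Add(-6, 9)) = Mul(8, 3) = 24)
Function('z')(H) = -13824 (Function('z')(H) = Mul(-1, Mul(24, Pow(24, 2))) = Mul(-1, Mul(24, 576)) = Mul(-1, 13824) = -13824)
Mul(-1, Function('z')(-1374)) = Mul(-1, -13824) = 13824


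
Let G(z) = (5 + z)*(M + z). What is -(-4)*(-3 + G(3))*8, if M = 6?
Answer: 2208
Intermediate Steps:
G(z) = (5 + z)*(6 + z)
-(-4)*(-3 + G(3))*8 = -(-4)*(-3 + (30 + 3**2 + 11*3))*8 = -(-4)*(-3 + (30 + 9 + 33))*8 = -(-4)*(-3 + 72)*8 = -(-4)*69*8 = -1*(-276)*8 = 276*8 = 2208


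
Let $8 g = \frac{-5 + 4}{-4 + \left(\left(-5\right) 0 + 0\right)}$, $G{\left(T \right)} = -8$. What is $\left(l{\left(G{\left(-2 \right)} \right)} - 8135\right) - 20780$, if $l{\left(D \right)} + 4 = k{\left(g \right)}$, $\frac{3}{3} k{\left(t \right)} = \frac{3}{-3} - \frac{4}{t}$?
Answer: $-29048$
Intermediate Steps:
$g = \frac{1}{32}$ ($g = \frac{\left(-5 + 4\right) \frac{1}{-4 + \left(\left(-5\right) 0 + 0\right)}}{8} = \frac{\left(-1\right) \frac{1}{-4 + \left(0 + 0\right)}}{8} = \frac{\left(-1\right) \frac{1}{-4 + 0}}{8} = \frac{\left(-1\right) \frac{1}{-4}}{8} = \frac{\left(-1\right) \left(- \frac{1}{4}\right)}{8} = \frac{1}{8} \cdot \frac{1}{4} = \frac{1}{32} \approx 0.03125$)
$k{\left(t \right)} = -1 - \frac{4}{t}$ ($k{\left(t \right)} = \frac{3}{-3} - \frac{4}{t} = 3 \left(- \frac{1}{3}\right) - \frac{4}{t} = -1 - \frac{4}{t}$)
$l{\left(D \right)} = -133$ ($l{\left(D \right)} = -4 + \frac{1}{\frac{1}{32}} \left(-4 - \frac{1}{32}\right) = -4 + 32 \left(-4 - \frac{1}{32}\right) = -4 + 32 \left(- \frac{129}{32}\right) = -4 - 129 = -133$)
$\left(l{\left(G{\left(-2 \right)} \right)} - 8135\right) - 20780 = \left(-133 - 8135\right) - 20780 = -8268 - 20780 = -29048$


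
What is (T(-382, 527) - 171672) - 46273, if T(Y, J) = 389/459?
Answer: -100036366/459 ≈ -2.1794e+5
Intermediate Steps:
T(Y, J) = 389/459 (T(Y, J) = 389*(1/459) = 389/459)
(T(-382, 527) - 171672) - 46273 = (389/459 - 171672) - 46273 = -78797059/459 - 46273 = -100036366/459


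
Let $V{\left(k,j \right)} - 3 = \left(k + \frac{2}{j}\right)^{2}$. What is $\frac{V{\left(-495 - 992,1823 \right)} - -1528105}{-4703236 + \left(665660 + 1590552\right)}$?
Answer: $- \frac{12426836849933}{8132265822896} \approx -1.5281$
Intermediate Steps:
$V{\left(k,j \right)} = 3 + \left(k + \frac{2}{j}\right)^{2}$
$\frac{V{\left(-495 - 992,1823 \right)} - -1528105}{-4703236 + \left(665660 + 1590552\right)} = \frac{\left(3 + \frac{\left(2 + 1823 \left(-495 - 992\right)\right)^{2}}{3323329}\right) - -1528105}{-4703236 + \left(665660 + 1590552\right)} = \frac{\left(3 + \frac{\left(2 + 1823 \left(-1487\right)\right)^{2}}{3323329}\right) + 1528105}{-4703236 + 2256212} = \frac{\left(3 + \frac{\left(2 - 2710801\right)^{2}}{3323329}\right) + 1528105}{-2447024} = \left(\left(3 + \frac{\left(-2710799\right)^{2}}{3323329}\right) + 1528105\right) \left(- \frac{1}{2447024}\right) = \left(\left(3 + \frac{1}{3323329} \cdot 7348431218401\right) + 1528105\right) \left(- \frac{1}{2447024}\right) = \left(\left(3 + \frac{7348431218401}{3323329}\right) + 1528105\right) \left(- \frac{1}{2447024}\right) = \left(\frac{7348441188388}{3323329} + 1528105\right) \left(- \frac{1}{2447024}\right) = \frac{12426836849933}{3323329} \left(- \frac{1}{2447024}\right) = - \frac{12426836849933}{8132265822896}$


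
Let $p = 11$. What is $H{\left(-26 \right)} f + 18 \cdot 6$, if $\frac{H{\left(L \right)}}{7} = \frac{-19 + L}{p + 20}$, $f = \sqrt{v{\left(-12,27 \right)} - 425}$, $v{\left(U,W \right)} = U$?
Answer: $108 - \frac{315 i \sqrt{437}}{31} \approx 108.0 - 212.42 i$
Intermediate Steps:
$f = i \sqrt{437}$ ($f = \sqrt{-12 - 425} = \sqrt{-437} = i \sqrt{437} \approx 20.905 i$)
$H{\left(L \right)} = - \frac{133}{31} + \frac{7 L}{31}$ ($H{\left(L \right)} = 7 \frac{-19 + L}{11 + 20} = 7 \frac{-19 + L}{31} = 7 \left(-19 + L\right) \frac{1}{31} = 7 \left(- \frac{19}{31} + \frac{L}{31}\right) = - \frac{133}{31} + \frac{7 L}{31}$)
$H{\left(-26 \right)} f + 18 \cdot 6 = \left(- \frac{133}{31} + \frac{7}{31} \left(-26\right)\right) i \sqrt{437} + 18 \cdot 6 = \left(- \frac{133}{31} - \frac{182}{31}\right) i \sqrt{437} + 108 = - \frac{315 i \sqrt{437}}{31} + 108 = 108 - \frac{315 i \sqrt{437}}{31}$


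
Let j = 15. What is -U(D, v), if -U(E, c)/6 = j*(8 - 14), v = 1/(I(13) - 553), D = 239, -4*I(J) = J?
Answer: -540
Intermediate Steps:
I(J) = -J/4
v = -4/2225 (v = 1/(-¼*13 - 553) = 1/(-13/4 - 553) = 1/(-2225/4) = -4/2225 ≈ -0.0017978)
U(E, c) = 540 (U(E, c) = -90*(8 - 14) = -90*(-6) = -6*(-90) = 540)
-U(D, v) = -1*540 = -540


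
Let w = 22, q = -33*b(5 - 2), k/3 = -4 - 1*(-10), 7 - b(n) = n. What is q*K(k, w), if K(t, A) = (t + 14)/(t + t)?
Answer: -352/3 ≈ -117.33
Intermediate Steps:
b(n) = 7 - n
k = 18 (k = 3*(-4 - 1*(-10)) = 3*(-4 + 10) = 3*6 = 18)
q = -132 (q = -33*(7 - (5 - 2)) = -33*(7 - 1*3) = -33*(7 - 3) = -33*4 = -132)
K(t, A) = (14 + t)/(2*t) (K(t, A) = (14 + t)/((2*t)) = (14 + t)*(1/(2*t)) = (14 + t)/(2*t))
q*K(k, w) = -66*(14 + 18)/18 = -66*32/18 = -132*8/9 = -352/3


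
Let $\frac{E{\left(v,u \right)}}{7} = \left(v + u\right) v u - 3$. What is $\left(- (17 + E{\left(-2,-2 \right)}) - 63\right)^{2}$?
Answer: $2809$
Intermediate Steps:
$E{\left(v,u \right)} = -21 + 7 u v \left(u + v\right)$ ($E{\left(v,u \right)} = 7 \left(\left(v + u\right) v u - 3\right) = 7 \left(\left(u + v\right) v u - 3\right) = 7 \left(v \left(u + v\right) u - 3\right) = 7 \left(u v \left(u + v\right) - 3\right) = 7 \left(-3 + u v \left(u + v\right)\right) = -21 + 7 u v \left(u + v\right)$)
$\left(- (17 + E{\left(-2,-2 \right)}) - 63\right)^{2} = \left(- (17 + \left(-21 + 7 \left(-2\right) \left(-2\right)^{2} + 7 \left(-2\right) \left(-2\right)^{2}\right)) - 63\right)^{2} = \left(- (17 + \left(-21 + 7 \left(-2\right) 4 + 7 \left(-2\right) 4\right)) - 63\right)^{2} = \left(- (17 - 133) - 63\right)^{2} = \left(\left(-1\right) \left(-116\right) - 63\right)^{2} = \left(116 - 63\right)^{2} = 53^{2} = 2809$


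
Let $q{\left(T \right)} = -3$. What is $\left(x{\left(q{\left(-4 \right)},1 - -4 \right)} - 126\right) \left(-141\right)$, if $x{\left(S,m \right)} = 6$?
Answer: $16920$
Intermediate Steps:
$\left(x{\left(q{\left(-4 \right)},1 - -4 \right)} - 126\right) \left(-141\right) = \left(6 - 126\right) \left(-141\right) = \left(-120\right) \left(-141\right) = 16920$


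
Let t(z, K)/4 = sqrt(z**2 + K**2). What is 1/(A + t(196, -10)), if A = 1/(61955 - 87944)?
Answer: 25989/416236632134975 + 5403424968*sqrt(9629)/416236632134975 ≈ 0.0012739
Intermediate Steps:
t(z, K) = 4*sqrt(K**2 + z**2) (t(z, K) = 4*sqrt(z**2 + K**2) = 4*sqrt(K**2 + z**2))
A = -1/25989 (A = 1/(-25989) = -1/25989 ≈ -3.8478e-5)
1/(A + t(196, -10)) = 1/(-1/25989 + 4*sqrt((-10)**2 + 196**2)) = 1/(-1/25989 + 4*sqrt(100 + 38416)) = 1/(-1/25989 + 4*sqrt(38516)) = 1/(-1/25989 + 4*(2*sqrt(9629))) = 1/(-1/25989 + 8*sqrt(9629))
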